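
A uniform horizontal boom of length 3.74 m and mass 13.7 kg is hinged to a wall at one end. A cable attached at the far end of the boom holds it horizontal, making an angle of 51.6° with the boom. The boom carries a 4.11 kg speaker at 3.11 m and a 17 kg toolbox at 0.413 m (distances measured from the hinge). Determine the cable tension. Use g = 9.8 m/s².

T ≈ 152 N

Choose the hinge as the axis so the unknown hinge reaction has zero arm there.
Beam weight: 13.7 × 9.8 = 134.3 N down at 1.87 m → arm 1.87 m, τ = 134.3 × 1.87 = 251.1 N·m clockwise.
Speaker: 4.11 × 9.8 = 40.28 N down at 3.11 m → arm 3.11 m, τ = 40.28 × 3.11 = 125.3 N·m clockwise.
Toolbox: 17 × 9.8 = 166.6 N down at 0.413 m → arm 0.413 m, τ = 166.6 × 0.413 = 68.81 N·m clockwise.
Total clockwise load moment = 445.2 N·m.
The cable tension T acts at 3.74 m; only its component perpendicular to the boom, T sinθ, produces torque. sin 51.6° = 0.7837.
Στ = 0 ⇒ T × 3.74 × 0.7837 = 445.2 ⇒ T = 445.2 / 2.931 = 152 N.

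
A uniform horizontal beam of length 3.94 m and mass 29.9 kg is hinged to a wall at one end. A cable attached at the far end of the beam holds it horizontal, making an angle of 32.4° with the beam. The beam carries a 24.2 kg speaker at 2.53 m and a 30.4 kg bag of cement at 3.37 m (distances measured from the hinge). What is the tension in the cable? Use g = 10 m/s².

Choose the hinge as the axis so the unknown hinge reaction has zero arm there.
Beam weight: 29.9 × 10 = 299 N down at 1.97 m → arm 1.97 m, τ = 299 × 1.97 = 589 N·m clockwise.
Speaker: 24.2 × 10 = 242 N down at 2.53 m → arm 2.53 m, τ = 242 × 2.53 = 612.3 N·m clockwise.
Bag of cement: 30.4 × 10 = 304 N down at 3.37 m → arm 3.37 m, τ = 304 × 3.37 = 1024 N·m clockwise.
Total clockwise load moment = 2225 N·m.
The cable tension T acts at 3.94 m; only its component perpendicular to the beam, T sinθ, produces torque. sin 32.4° = 0.5358.
Στ = 0 ⇒ T × 3.94 × 0.5358 = 2225 ⇒ T = 2225 / 2.111 = 1050 N.

T ≈ 1050 N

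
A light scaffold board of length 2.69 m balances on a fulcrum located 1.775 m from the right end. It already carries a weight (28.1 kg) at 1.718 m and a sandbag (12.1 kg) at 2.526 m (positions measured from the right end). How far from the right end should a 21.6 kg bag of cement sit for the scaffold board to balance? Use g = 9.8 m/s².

x ≈ 1.43 m from the right end

Sum moments about the fulcrum (at 1.775 m from the right end) (the support reaction has zero arm there).
Weight: 28.1 × 9.8 = 275.4 N down at 1.718 m → arm 0.057 m, τ = 275.4 × 0.057 = 15.7 N·m clockwise.
Sandbag: 12.1 × 9.8 = 118.6 N down at 2.526 m → arm 0.751 m, τ = 118.6 × 0.751 = 89.07 N·m counterclockwise.
Net moment of existing loads = 73.37 N·m counterclockwise.
The bag of cement weighs 21.6 × 9.8 = 211.7 N and must supply an equal clockwise moment, so its lever arm about the fulcrum is 73.37 / 211.7 = 0.347 m.
That puts it at 1.775 − 0.347 = 1.43 m from the right end.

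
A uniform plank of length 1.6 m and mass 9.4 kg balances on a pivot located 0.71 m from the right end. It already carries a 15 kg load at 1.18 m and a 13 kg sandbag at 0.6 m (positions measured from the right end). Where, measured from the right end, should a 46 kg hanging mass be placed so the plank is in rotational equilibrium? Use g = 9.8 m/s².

Choose the pivot (at 0.71 m from the right end) as the axis so the support reaction has zero arm there.
Beam weight: 9.4 × 9.8 = 92.12 N down at 0.8 m → arm 0.09 m, τ = 92.12 × 0.09 = 8.291 N·m counterclockwise.
Load: 15 × 9.8 = 147 N down at 1.18 m → arm 0.47 m, τ = 147 × 0.47 = 69.09 N·m counterclockwise.
Sandbag: 13 × 9.8 = 127.4 N down at 0.6 m → arm 0.11 m, τ = 127.4 × 0.11 = 14.01 N·m clockwise.
Net moment of existing loads = 63.37 N·m counterclockwise.
The hanging mass weighs 46 × 9.8 = 450.8 N and must supply an equal clockwise moment, so its lever arm about the pivot is 63.37 / 450.8 = 0.141 m.
That puts it at 0.71 − 0.141 = 0.569 m from the right end.

x ≈ 0.569 m from the right end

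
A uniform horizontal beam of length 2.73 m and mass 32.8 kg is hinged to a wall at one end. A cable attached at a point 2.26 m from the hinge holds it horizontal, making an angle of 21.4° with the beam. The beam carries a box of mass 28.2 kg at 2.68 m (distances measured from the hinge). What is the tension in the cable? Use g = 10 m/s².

Sum moments about the hinge (the unknown hinge reaction has zero arm there).
Beam weight: 32.8 × 10 = 328 N down at 1.365 m → arm 1.365 m, τ = 328 × 1.365 = 447.7 N·m clockwise.
Box: 28.2 × 10 = 282 N down at 2.68 m → arm 2.68 m, τ = 282 × 2.68 = 755.8 N·m clockwise.
Total clockwise load moment = 1204 N·m.
The cable tension T acts at 2.26 m; only its component perpendicular to the beam, T sinθ, produces torque. sin 21.4° = 0.3649.
For rotational equilibrium, T × 2.26 × 0.3649 = 1204, so T = 1204 / 0.8247 = 1460 N.

T ≈ 1460 N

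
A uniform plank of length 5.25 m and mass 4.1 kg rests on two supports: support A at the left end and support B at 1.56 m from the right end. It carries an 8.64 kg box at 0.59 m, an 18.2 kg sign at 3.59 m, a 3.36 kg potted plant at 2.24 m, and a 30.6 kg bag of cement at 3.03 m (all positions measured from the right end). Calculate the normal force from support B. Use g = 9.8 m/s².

About support A:
Beam weight: 4.1 × 9.8 = 40.18 N down at 2.625 m → arm 2.625 m, τ = 40.18 × 2.625 = 105.5 N·m clockwise.
Box: 8.64 × 9.8 = 84.67 N down at 0.59 m → arm 4.66 m, τ = 84.67 × 4.66 = 394.6 N·m clockwise.
Sign: 18.2 × 9.8 = 178.4 N down at 3.59 m → arm 1.66 m, τ = 178.4 × 1.66 = 296.1 N·m clockwise.
Potted plant: 3.36 × 9.8 = 32.93 N down at 2.24 m → arm 3.01 m, τ = 32.93 × 3.01 = 99.12 N·m clockwise.
Bag of cement: 30.6 × 9.8 = 299.9 N down at 3.03 m → arm 2.22 m, τ = 299.9 × 2.22 = 665.8 N·m clockwise.
Net load moment about support A = 1561 N·m clockwise.
Reaction R at support B is upward at 1.56 m, arm 3.69 m → moment R × 3.69 counterclockwise.
For rotational equilibrium, R × 3.69 = 1561, so R = 423 N.

R_B ≈ 423 N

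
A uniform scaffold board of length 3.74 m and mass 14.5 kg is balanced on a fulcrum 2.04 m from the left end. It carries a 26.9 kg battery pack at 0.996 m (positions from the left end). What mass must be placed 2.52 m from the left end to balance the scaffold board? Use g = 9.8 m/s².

Take moments about the fulcrum (at 2.04 m from the left end).
Beam weight: 14.5 × 9.8 = 142.1 N down at 1.87 m → arm 0.17 m, τ = 142.1 × 0.17 = 24.16 N·m counterclockwise.
Battery pack: 26.9 × 9.8 = 263.6 N down at 0.996 m → arm 1.044 m, τ = 263.6 × 1.044 = 275.2 N·m counterclockwise.
Net moment of known loads = 299.4 N·m counterclockwise.
An unknown mass m at 2.52 m has arm 0.48 m; its moment is m·g·0.48 clockwise.
For rotational equilibrium, m × 9.8 × 0.48 = 299.4, so m = 299.4 / (9.8 × 0.48) = 63.6 kg.

m ≈ 63.6 kg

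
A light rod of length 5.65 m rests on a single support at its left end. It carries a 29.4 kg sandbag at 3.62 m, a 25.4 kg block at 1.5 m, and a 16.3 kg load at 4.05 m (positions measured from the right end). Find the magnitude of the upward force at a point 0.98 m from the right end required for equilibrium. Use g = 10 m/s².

F ≈ 409 N

Choose the left end as the axis so the unknown pivot reaction has zero arm there.
Sandbag: 29.4 × 10 = 294 N down at 3.62 m → arm 2.03 m, τ = 294 × 2.03 = 596.8 N·m clockwise.
Block: 25.4 × 10 = 254 N down at 1.5 m → arm 4.15 m, τ = 254 × 4.15 = 1054 N·m clockwise.
Load: 16.3 × 10 = 163 N down at 4.05 m → arm 1.6 m, τ = 163 × 1.6 = 260.8 N·m clockwise.
Net moment of the loads = 1912 N·m clockwise.
The upward force F acts at a point 0.98 m from the right end, arm 4.67 m, giving F × 4.67 counterclockwise.
Balancing moments: F × 4.67 = 1912, giving F = 1912 / 4.67 = 409 N.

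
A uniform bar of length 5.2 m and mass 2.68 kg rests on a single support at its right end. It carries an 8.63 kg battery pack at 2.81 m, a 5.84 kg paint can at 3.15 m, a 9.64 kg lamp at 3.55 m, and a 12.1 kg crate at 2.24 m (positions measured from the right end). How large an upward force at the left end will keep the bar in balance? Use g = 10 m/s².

Taking torques about the right end:
Beam weight: 2.68 × 10 = 26.8 N down at 2.6 m → arm 2.6 m, τ = 26.8 × 2.6 = 69.68 N·m counterclockwise.
Battery pack: 8.63 × 10 = 86.3 N down at 2.81 m → arm 2.81 m, τ = 86.3 × 2.81 = 242.5 N·m counterclockwise.
Paint can: 5.84 × 10 = 58.4 N down at 3.15 m → arm 3.15 m, τ = 58.4 × 3.15 = 184 N·m counterclockwise.
Lamp: 9.64 × 10 = 96.4 N down at 3.55 m → arm 3.55 m, τ = 96.4 × 3.55 = 342.2 N·m counterclockwise.
Crate: 12.1 × 10 = 121 N down at 2.24 m → arm 2.24 m, τ = 121 × 2.24 = 271 N·m counterclockwise.
Net moment of the loads = 1109 N·m counterclockwise.
The upward force F acts at the left end, arm 5.2 m, giving F × 5.2 clockwise.
Στ = 0 ⇒ F × 5.2 = 1109 ⇒ F = 1109 / 5.2 = 213 N.

F ≈ 213 N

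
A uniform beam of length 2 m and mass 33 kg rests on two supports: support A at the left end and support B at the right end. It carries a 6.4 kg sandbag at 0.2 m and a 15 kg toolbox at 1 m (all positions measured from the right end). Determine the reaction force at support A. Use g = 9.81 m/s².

Choose support B as the axis so its reaction then has zero moment arm.
Beam weight: 33 × 9.81 = 323.7 N down at 1 m → arm 1 m, τ = 323.7 × 1 = 323.7 N·m counterclockwise.
Sandbag: 6.4 × 9.81 = 62.78 N down at 0.2 m → arm 0.2 m, τ = 62.78 × 0.2 = 12.56 N·m counterclockwise.
Toolbox: 15 × 9.81 = 147.2 N down at 1 m → arm 1 m, τ = 147.2 × 1 = 147.2 N·m counterclockwise.
Net load moment about support B = 483.5 N·m counterclockwise.
Reaction R at support A is upward at 2 m, arm 2 m → moment R × 2 clockwise.
Balancing moments: R × 2 = 483.5, giving R = 242 N.

R_A ≈ 242 N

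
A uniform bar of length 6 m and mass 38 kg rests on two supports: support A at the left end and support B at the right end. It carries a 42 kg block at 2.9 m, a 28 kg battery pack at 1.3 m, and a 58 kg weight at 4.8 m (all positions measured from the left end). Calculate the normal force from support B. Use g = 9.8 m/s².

R_B ≈ 899 N

Sum moments about support A (its reaction then has zero moment arm).
Beam weight: 38 × 9.8 = 372.4 N down at 3 m → arm 3 m, τ = 372.4 × 3 = 1117 N·m clockwise.
Block: 42 × 9.8 = 411.6 N down at 2.9 m → arm 2.9 m, τ = 411.6 × 2.9 = 1194 N·m clockwise.
Battery pack: 28 × 9.8 = 274.4 N down at 1.3 m → arm 1.3 m, τ = 274.4 × 1.3 = 356.7 N·m clockwise.
Weight: 58 × 9.8 = 568.4 N down at 4.8 m → arm 4.8 m, τ = 568.4 × 4.8 = 2728 N·m clockwise.
Net load moment about support A = 5396 N·m clockwise.
Reaction R at support B is upward at 6 m, arm 6 m → moment R × 6 counterclockwise.
Balancing moments: R × 6 = 5396, giving R = 899 N.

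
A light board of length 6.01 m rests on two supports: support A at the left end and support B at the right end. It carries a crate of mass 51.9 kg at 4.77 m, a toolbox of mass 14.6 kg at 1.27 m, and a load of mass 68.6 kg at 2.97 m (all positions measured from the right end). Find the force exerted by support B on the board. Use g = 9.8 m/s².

Choose support A as the axis so its reaction then has zero moment arm.
Crate: 51.9 × 9.8 = 508.6 N down at 4.77 m → arm 1.24 m, τ = 508.6 × 1.24 = 630.7 N·m clockwise.
Toolbox: 14.6 × 9.8 = 143.1 N down at 1.27 m → arm 4.74 m, τ = 143.1 × 4.74 = 678.3 N·m clockwise.
Load: 68.6 × 9.8 = 672.3 N down at 2.97 m → arm 3.04 m, τ = 672.3 × 3.04 = 2044 N·m clockwise.
Net load moment about support A = 3353 N·m clockwise.
Reaction R at support B is upward at 0 m, arm 6.01 m → moment R × 6.01 counterclockwise.
For rotational equilibrium, R × 6.01 = 3353, so R = 558 N.

R_B ≈ 558 N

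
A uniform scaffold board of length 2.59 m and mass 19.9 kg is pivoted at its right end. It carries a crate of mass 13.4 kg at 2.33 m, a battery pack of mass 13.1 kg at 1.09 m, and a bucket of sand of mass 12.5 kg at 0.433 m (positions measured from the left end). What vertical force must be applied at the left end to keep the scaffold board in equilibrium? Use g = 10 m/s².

F ≈ 293 N

Sum moments about the right end (the unknown pivot reaction has zero arm there).
Beam weight: 19.9 × 10 = 199 N down at 1.295 m → arm 1.295 m, τ = 199 × 1.295 = 257.7 N·m counterclockwise.
Crate: 13.4 × 10 = 134 N down at 2.33 m → arm 0.26 m, τ = 134 × 0.26 = 34.84 N·m counterclockwise.
Battery pack: 13.1 × 10 = 131 N down at 1.09 m → arm 1.5 m, τ = 131 × 1.5 = 196.5 N·m counterclockwise.
Bucket of sand: 12.5 × 10 = 125 N down at 0.433 m → arm 2.157 m, τ = 125 × 2.157 = 269.6 N·m counterclockwise.
Net moment of the loads = 758.6 N·m counterclockwise.
The upward force F acts at the left end, arm 2.59 m, giving F × 2.59 clockwise.
Setting net torque to zero: F × 2.59 = 758.6 → F = 758.6 / 2.59 = 293 N.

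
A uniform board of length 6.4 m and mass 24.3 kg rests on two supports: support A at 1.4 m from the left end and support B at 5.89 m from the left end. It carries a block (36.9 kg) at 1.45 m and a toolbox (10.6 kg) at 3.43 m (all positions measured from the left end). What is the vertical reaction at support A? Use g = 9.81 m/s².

About support B:
Beam weight: 24.3 × 9.81 = 238.4 N down at 3.2 m → arm 2.69 m, τ = 238.4 × 2.69 = 641.3 N·m counterclockwise.
Block: 36.9 × 9.81 = 362 N down at 1.45 m → arm 4.44 m, τ = 362 × 4.44 = 1607 N·m counterclockwise.
Toolbox: 10.6 × 9.81 = 104 N down at 3.43 m → arm 2.46 m, τ = 104 × 2.46 = 255.8 N·m counterclockwise.
Net load moment about support B = 2504 N·m counterclockwise.
Reaction R at support A is upward at 1.4 m, arm 4.49 m → moment R × 4.49 clockwise.
For rotational equilibrium, R × 4.49 = 2504, so R = 558 N.

R_A ≈ 558 N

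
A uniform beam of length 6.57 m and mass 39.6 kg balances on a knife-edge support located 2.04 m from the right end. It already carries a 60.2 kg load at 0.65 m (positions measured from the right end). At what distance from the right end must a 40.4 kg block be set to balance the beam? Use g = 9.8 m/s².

Choose the knife-edge support (at 2.04 m from the right end) as the axis so the support reaction has zero arm there.
Beam weight: 39.6 × 9.8 = 388.1 N down at 3.285 m → arm 1.245 m, τ = 388.1 × 1.245 = 483.2 N·m counterclockwise.
Load: 60.2 × 9.8 = 590 N down at 0.65 m → arm 1.39 m, τ = 590 × 1.39 = 820.1 N·m clockwise.
Net moment of existing loads = 336.9 N·m clockwise.
The block weighs 40.4 × 9.8 = 395.9 N and must supply an equal counterclockwise moment, so its lever arm about the knife-edge support is 336.9 / 395.9 = 0.851 m.
That puts it at 2.04 + 0.851 = 2.89 m from the right end.

x ≈ 2.89 m from the right end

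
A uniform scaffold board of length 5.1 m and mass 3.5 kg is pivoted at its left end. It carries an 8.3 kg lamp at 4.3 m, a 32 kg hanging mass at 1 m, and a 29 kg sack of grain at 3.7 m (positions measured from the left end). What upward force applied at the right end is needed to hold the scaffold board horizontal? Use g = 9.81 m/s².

About the left end:
Beam weight: 3.5 × 9.81 = 34.34 N down at 2.55 m → arm 2.55 m, τ = 34.34 × 2.55 = 87.57 N·m clockwise.
Lamp: 8.3 × 9.81 = 81.42 N down at 4.3 m → arm 4.3 m, τ = 81.42 × 4.3 = 350.1 N·m clockwise.
Hanging mass: 32 × 9.81 = 313.9 N down at 1 m → arm 1 m, τ = 313.9 × 1 = 313.9 N·m clockwise.
Sack of grain: 29 × 9.81 = 284.5 N down at 3.7 m → arm 3.7 m, τ = 284.5 × 3.7 = 1053 N·m clockwise.
Net moment of the loads = 1805 N·m clockwise.
The upward force F acts at the right end, arm 5.1 m, giving F × 5.1 counterclockwise.
Balancing moments: F × 5.1 = 1805, giving F = 1805 / 5.1 = 354 N.

F ≈ 354 N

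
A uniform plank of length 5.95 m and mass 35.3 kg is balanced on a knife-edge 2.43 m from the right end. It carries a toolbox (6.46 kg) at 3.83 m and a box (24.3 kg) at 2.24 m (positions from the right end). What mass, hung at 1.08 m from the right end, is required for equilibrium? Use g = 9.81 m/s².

Take moments about the knife-edge (at 2.43 m from the right end).
Beam weight: 35.3 × 9.81 = 346.3 N down at 2.975 m → arm 0.545 m, τ = 346.3 × 0.545 = 188.7 N·m counterclockwise.
Toolbox: 6.46 × 9.81 = 63.37 N down at 3.83 m → arm 1.4 m, τ = 63.37 × 1.4 = 88.72 N·m counterclockwise.
Box: 24.3 × 9.81 = 238.4 N down at 2.24 m → arm 0.19 m, τ = 238.4 × 0.19 = 45.3 N·m clockwise.
Net moment of known loads = 232.1 N·m counterclockwise.
An unknown mass m at 1.08 m has arm 1.35 m; its moment is m·g·1.35 clockwise.
For rotational equilibrium, m × 9.81 × 1.35 = 232.1, so m = 232.1 / (9.81 × 1.35) = 17.5 kg.

m ≈ 17.5 kg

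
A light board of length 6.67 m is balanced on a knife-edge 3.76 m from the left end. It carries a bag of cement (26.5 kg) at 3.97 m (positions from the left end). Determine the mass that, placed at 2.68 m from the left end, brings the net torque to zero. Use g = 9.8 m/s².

m ≈ 5.15 kg

Sum moments about the knife-edge (at 3.76 m from the left end) (the support reaction has zero arm there).
Bag of cement: 26.5 × 9.8 = 259.7 N down at 3.97 m → arm 0.21 m, τ = 259.7 × 0.21 = 54.54 N·m clockwise.
Net moment of known loads = 54.54 N·m clockwise.
An unknown mass m at 2.68 m has arm 1.08 m; its moment is m·g·1.08 counterclockwise.
Setting net torque to zero: m × 9.8 × 1.08 = 54.54 → m = 54.54 / (9.8 × 1.08) = 5.15 kg.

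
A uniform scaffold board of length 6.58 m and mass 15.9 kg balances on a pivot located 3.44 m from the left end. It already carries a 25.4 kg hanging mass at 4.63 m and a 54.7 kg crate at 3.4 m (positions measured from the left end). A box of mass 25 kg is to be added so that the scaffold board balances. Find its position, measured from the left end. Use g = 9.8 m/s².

x ≈ 2.41 m from the left end

Taking torques about the pivot (at 3.44 m from the left end):
Beam weight: 15.9 × 9.8 = 155.8 N down at 3.29 m → arm 0.15 m, τ = 155.8 × 0.15 = 23.37 N·m counterclockwise.
Hanging mass: 25.4 × 9.8 = 248.9 N down at 4.63 m → arm 1.19 m, τ = 248.9 × 1.19 = 296.2 N·m clockwise.
Crate: 54.7 × 9.8 = 536.1 N down at 3.4 m → arm 0.04 m, τ = 536.1 × 0.04 = 21.44 N·m counterclockwise.
Net moment of existing loads = 251.4 N·m clockwise.
The box weighs 25 × 9.8 = 245 N and must supply an equal counterclockwise moment, so its lever arm about the pivot is 251.4 / 245 = 1.03 m.
That puts it at 3.44 − 1.03 = 2.41 m from the left end.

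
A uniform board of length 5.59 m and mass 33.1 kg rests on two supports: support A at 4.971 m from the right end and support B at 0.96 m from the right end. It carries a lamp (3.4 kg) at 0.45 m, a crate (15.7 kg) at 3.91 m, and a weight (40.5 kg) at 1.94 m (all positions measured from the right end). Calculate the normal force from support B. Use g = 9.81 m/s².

R_B ≈ 555 N

Take moments about support A.
Beam weight: 33.1 × 9.81 = 324.7 N down at 2.795 m → arm 2.176 m, τ = 324.7 × 2.176 = 706.5 N·m clockwise.
Lamp: 3.4 × 9.81 = 33.35 N down at 0.45 m → arm 4.521 m, τ = 33.35 × 4.521 = 150.8 N·m clockwise.
Crate: 15.7 × 9.81 = 154 N down at 3.91 m → arm 1.061 m, τ = 154 × 1.061 = 163.4 N·m clockwise.
Weight: 40.5 × 9.81 = 397.3 N down at 1.94 m → arm 3.031 m, τ = 397.3 × 3.031 = 1204 N·m clockwise.
Net load moment about support A = 2225 N·m clockwise.
Reaction R at support B is upward at 0.96 m, arm 4.011 m → moment R × 4.011 counterclockwise.
Balancing moments: R × 4.011 = 2225, giving R = 555 N.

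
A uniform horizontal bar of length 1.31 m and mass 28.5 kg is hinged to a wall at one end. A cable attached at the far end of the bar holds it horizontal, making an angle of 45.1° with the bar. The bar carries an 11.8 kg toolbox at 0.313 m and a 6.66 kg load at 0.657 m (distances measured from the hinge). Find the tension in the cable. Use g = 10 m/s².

Take moments about the hinge.
Beam weight: 28.5 × 10 = 285 N down at 0.655 m → arm 0.655 m, τ = 285 × 0.655 = 186.7 N·m clockwise.
Toolbox: 11.8 × 10 = 118 N down at 0.313 m → arm 0.313 m, τ = 118 × 0.313 = 36.93 N·m clockwise.
Load: 6.66 × 10 = 66.6 N down at 0.657 m → arm 0.657 m, τ = 66.6 × 0.657 = 43.76 N·m clockwise.
Total clockwise load moment = 267.4 N·m.
The cable tension T acts at 1.31 m; only its component perpendicular to the bar, T sinθ, produces torque. sin 45.1° = 0.7083.
Balancing moments: T × 1.31 × 0.7083 = 267.4, giving T = 267.4 / 0.9279 = 288 N.

T ≈ 288 N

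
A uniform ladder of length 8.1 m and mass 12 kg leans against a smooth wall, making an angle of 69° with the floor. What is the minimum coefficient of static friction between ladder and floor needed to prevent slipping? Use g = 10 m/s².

Sum moments about the foot of the ladder (the floor normal and friction both act there and drop out).
Ladder weight 12×10 = 120 N acts at 4.05 m along the ladder; its horizontal arm is 4.05·cos69° = 1.451 m → τ = 174.1 N·m clockwise.
Wall normal N acts horizontally at the top; its moment arm is the height L sinθ = 8.1·sin69° = 7.562 m, counterclockwise.
For rotational equilibrium, N × 7.562 = 174.1, so N = 23.02 N.
ΣFx = 0 ⇒ f = N_wall = 23.02 N. ΣFy = 0 ⇒ N_floor = 120 N.
μ_min = f / N_floor = 23.02 / 120 = 0.192.

μ_min ≈ 0.192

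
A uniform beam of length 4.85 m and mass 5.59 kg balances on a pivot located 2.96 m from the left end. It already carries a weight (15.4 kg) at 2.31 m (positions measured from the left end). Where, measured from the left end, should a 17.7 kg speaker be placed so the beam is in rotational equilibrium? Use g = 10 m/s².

Taking torques about the pivot (at 2.96 m from the left end):
Beam weight: 5.59 × 10 = 55.9 N down at 2.425 m → arm 0.535 m, τ = 55.9 × 0.535 = 29.91 N·m counterclockwise.
Weight: 15.4 × 10 = 154 N down at 2.31 m → arm 0.65 m, τ = 154 × 0.65 = 100.1 N·m counterclockwise.
Net moment of existing loads = 130 N·m counterclockwise.
The speaker weighs 17.7 × 10 = 177 N and must supply an equal clockwise moment, so its lever arm about the pivot is 130 / 177 = 0.734 m.
That puts it at 2.96 + 0.734 = 3.69 m from the left end.

x ≈ 3.69 m from the left end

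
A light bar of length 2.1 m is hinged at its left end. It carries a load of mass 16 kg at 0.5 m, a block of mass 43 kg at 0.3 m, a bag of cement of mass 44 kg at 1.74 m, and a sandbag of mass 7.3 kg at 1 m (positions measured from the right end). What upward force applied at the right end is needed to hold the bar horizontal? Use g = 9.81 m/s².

F ≈ 593 N

Choose the left end as the axis so the unknown pivot reaction has zero arm there.
Load: 16 × 9.81 = 157 N down at 0.5 m → arm 1.6 m, τ = 157 × 1.6 = 251.2 N·m clockwise.
Block: 43 × 9.81 = 421.8 N down at 0.3 m → arm 1.8 m, τ = 421.8 × 1.8 = 759.2 N·m clockwise.
Bag of cement: 44 × 9.81 = 431.6 N down at 1.74 m → arm 0.36 m, τ = 431.6 × 0.36 = 155.4 N·m clockwise.
Sandbag: 7.3 × 9.81 = 71.61 N down at 1 m → arm 1.1 m, τ = 71.61 × 1.1 = 78.77 N·m clockwise.
Net moment of the loads = 1245 N·m clockwise.
The upward force F acts at the right end, arm 2.1 m, giving F × 2.1 counterclockwise.
Στ = 0 ⇒ F × 2.1 = 1245 ⇒ F = 1245 / 2.1 = 593 N.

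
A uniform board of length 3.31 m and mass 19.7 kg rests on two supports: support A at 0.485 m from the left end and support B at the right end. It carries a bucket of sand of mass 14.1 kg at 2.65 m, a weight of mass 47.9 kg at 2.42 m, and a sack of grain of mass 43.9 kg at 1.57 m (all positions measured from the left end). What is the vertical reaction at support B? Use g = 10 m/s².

R_B ≈ 686 N

About support A:
Beam weight: 19.7 × 10 = 197 N down at 1.655 m → arm 1.17 m, τ = 197 × 1.17 = 230.5 N·m clockwise.
Bucket of sand: 14.1 × 10 = 141 N down at 2.65 m → arm 2.165 m, τ = 141 × 2.165 = 305.3 N·m clockwise.
Weight: 47.9 × 10 = 479 N down at 2.42 m → arm 1.935 m, τ = 479 × 1.935 = 926.9 N·m clockwise.
Sack of grain: 43.9 × 10 = 439 N down at 1.57 m → arm 1.085 m, τ = 439 × 1.085 = 476.3 N·m clockwise.
Net load moment about support A = 1939 N·m clockwise.
Reaction R at support B is upward at 3.31 m, arm 2.825 m → moment R × 2.825 counterclockwise.
Balancing moments: R × 2.825 = 1939, giving R = 686 N.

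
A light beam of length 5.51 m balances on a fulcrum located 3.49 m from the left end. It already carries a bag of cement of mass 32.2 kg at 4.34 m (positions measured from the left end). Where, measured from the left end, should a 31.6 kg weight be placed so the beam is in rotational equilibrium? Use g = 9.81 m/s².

x ≈ 2.62 m from the left end

Sum moments about the fulcrum (at 3.49 m from the left end) (the support reaction has zero arm there).
Bag of cement: 32.2 × 9.81 = 315.9 N down at 4.34 m → arm 0.85 m, τ = 315.9 × 0.85 = 268.5 N·m clockwise.
Net moment of existing loads = 268.5 N·m clockwise.
The weight weighs 31.6 × 9.81 = 310 N and must supply an equal counterclockwise moment, so its lever arm about the fulcrum is 268.5 / 310 = 0.866 m.
That puts it at 3.49 − 0.866 = 2.62 m from the left end.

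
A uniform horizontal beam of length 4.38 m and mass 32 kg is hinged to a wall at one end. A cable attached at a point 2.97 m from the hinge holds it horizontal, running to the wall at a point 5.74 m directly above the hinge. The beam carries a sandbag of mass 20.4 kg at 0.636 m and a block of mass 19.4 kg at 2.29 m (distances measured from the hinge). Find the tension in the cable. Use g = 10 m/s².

T ≈ 483 N

Taking torques about the hinge:
Beam weight: 32 × 10 = 320 N down at 2.19 m → arm 2.19 m, τ = 320 × 2.19 = 700.8 N·m clockwise.
Sandbag: 20.4 × 10 = 204 N down at 0.636 m → arm 0.636 m, τ = 204 × 0.636 = 129.7 N·m clockwise.
Block: 19.4 × 10 = 194 N down at 2.29 m → arm 2.29 m, τ = 194 × 2.29 = 444.3 N·m clockwise.
Total clockwise load moment = 1275 N·m.
The cable tension T acts at 2.97 m; only its component perpendicular to the beam, T sinθ, produces torque. sinθ = h/√(h²+d²) = 5.74/√(5.74²+2.97²) = 0.8882.
Balancing moments: T × 2.97 × 0.8882 = 1275, giving T = 1275 / 2.638 = 483 N.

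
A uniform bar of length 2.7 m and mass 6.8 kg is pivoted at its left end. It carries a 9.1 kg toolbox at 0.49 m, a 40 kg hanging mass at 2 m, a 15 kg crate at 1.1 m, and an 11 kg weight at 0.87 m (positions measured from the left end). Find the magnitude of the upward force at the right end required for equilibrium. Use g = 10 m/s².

F ≈ 443 N

Choose the left end as the axis so the unknown pivot reaction has zero arm there.
Beam weight: 6.8 × 10 = 68 N down at 1.35 m → arm 1.35 m, τ = 68 × 1.35 = 91.8 N·m clockwise.
Toolbox: 9.1 × 10 = 91 N down at 0.49 m → arm 0.49 m, τ = 91 × 0.49 = 44.59 N·m clockwise.
Hanging mass: 40 × 10 = 400 N down at 2 m → arm 2 m, τ = 400 × 2 = 800 N·m clockwise.
Crate: 15 × 10 = 150 N down at 1.1 m → arm 1.1 m, τ = 150 × 1.1 = 165 N·m clockwise.
Weight: 11 × 10 = 110 N down at 0.87 m → arm 0.87 m, τ = 110 × 0.87 = 95.7 N·m clockwise.
Net moment of the loads = 1197 N·m clockwise.
The upward force F acts at the right end, arm 2.7 m, giving F × 2.7 counterclockwise.
Balancing moments: F × 2.7 = 1197, giving F = 1197 / 2.7 = 443 N.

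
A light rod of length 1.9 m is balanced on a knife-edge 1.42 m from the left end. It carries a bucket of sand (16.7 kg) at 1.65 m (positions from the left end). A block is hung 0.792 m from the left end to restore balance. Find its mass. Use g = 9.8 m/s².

About the knife-edge (at 1.42 m from the left end):
Bucket of sand: 16.7 × 9.8 = 163.7 N down at 1.65 m → arm 0.23 m, τ = 163.7 × 0.23 = 37.65 N·m clockwise.
Net moment of known loads = 37.65 N·m clockwise.
An unknown mass m at 0.792 m has arm 0.628 m; its moment is m·g·0.628 counterclockwise.
Setting net torque to zero: m × 9.8 × 0.628 = 37.65 → m = 37.65 / (9.8 × 0.628) = 6.12 kg.

m ≈ 6.12 kg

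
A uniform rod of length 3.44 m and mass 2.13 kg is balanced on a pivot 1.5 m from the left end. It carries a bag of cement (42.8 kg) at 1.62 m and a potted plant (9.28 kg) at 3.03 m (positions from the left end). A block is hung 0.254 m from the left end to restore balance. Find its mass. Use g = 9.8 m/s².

m ≈ 15.9 kg

Take moments about the pivot (at 1.5 m from the left end).
Beam weight: 2.13 × 9.8 = 20.87 N down at 1.72 m → arm 0.22 m, τ = 20.87 × 0.22 = 4.591 N·m clockwise.
Bag of cement: 42.8 × 9.8 = 419.4 N down at 1.62 m → arm 0.12 m, τ = 419.4 × 0.12 = 50.33 N·m clockwise.
Potted plant: 9.28 × 9.8 = 90.94 N down at 3.03 m → arm 1.53 m, τ = 90.94 × 1.53 = 139.1 N·m clockwise.
Net moment of known loads = 194 N·m clockwise.
An unknown mass m at 0.254 m has arm 1.246 m; its moment is m·g·1.246 counterclockwise.
Setting net torque to zero: m × 9.8 × 1.246 = 194 → m = 194 / (9.8 × 1.246) = 15.9 kg.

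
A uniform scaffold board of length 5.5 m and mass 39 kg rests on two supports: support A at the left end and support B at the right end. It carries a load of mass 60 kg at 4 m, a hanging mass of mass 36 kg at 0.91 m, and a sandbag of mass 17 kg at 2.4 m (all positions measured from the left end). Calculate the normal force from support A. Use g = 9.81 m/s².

R_A ≈ 741 N

Take moments about support B.
Beam weight: 39 × 9.81 = 382.6 N down at 2.75 m → arm 2.75 m, τ = 382.6 × 2.75 = 1052 N·m counterclockwise.
Load: 60 × 9.81 = 588.6 N down at 4 m → arm 1.5 m, τ = 588.6 × 1.5 = 882.9 N·m counterclockwise.
Hanging mass: 36 × 9.81 = 353.2 N down at 0.91 m → arm 4.59 m, τ = 353.2 × 4.59 = 1621 N·m counterclockwise.
Sandbag: 17 × 9.81 = 166.8 N down at 2.4 m → arm 3.1 m, τ = 166.8 × 3.1 = 517.1 N·m counterclockwise.
Net load moment about support B = 4073 N·m counterclockwise.
Reaction R at support A is upward at 0 m, arm 5.5 m → moment R × 5.5 clockwise.
For rotational equilibrium, R × 5.5 = 4073, so R = 741 N.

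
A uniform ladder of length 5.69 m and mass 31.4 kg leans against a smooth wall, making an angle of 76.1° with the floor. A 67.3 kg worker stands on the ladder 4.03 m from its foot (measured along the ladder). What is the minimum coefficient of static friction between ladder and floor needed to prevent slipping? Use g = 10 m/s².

About the foot of the ladder:
Ladder weight 31.4×10 = 314 N acts at 2.845 m along the ladder; its horizontal arm is 2.845·cos76.1° = 0.6834 m → τ = 214.6 N·m clockwise.
Worker: 67.3×10 = 673 N at 4.03 m → arm 0.9681 m → τ = 651.5 N·m clockwise.
Wall normal N acts horizontally at the top; its moment arm is the height L sinθ = 5.69·sin76.1° = 5.523 m, counterclockwise.
Στ = 0 ⇒ N × 5.523 = 866.1 ⇒ N = 156.8 N.
ΣFx = 0 ⇒ f = N_wall = 156.8 N. ΣFy = 0 ⇒ N_floor = 987 N.
μ_min = f / N_floor = 156.8 / 987 = 0.159.

μ_min ≈ 0.159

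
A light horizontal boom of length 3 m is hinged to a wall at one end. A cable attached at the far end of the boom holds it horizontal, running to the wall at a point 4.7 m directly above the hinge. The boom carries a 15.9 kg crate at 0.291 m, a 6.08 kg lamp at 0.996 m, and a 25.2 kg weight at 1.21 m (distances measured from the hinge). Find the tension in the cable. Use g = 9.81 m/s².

T ≈ 160 N

Sum moments about the hinge (the unknown hinge reaction has zero arm there).
Crate: 15.9 × 9.81 = 156 N down at 0.291 m → arm 0.291 m, τ = 156 × 0.291 = 45.4 N·m clockwise.
Lamp: 6.08 × 9.81 = 59.64 N down at 0.996 m → arm 0.996 m, τ = 59.64 × 0.996 = 59.4 N·m clockwise.
Weight: 25.2 × 9.81 = 247.2 N down at 1.21 m → arm 1.21 m, τ = 247.2 × 1.21 = 299.1 N·m clockwise.
Total clockwise load moment = 403.9 N·m.
The cable tension T acts at 3 m; only its component perpendicular to the boom, T sinθ, produces torque. sinθ = h/√(h²+d²) = 4.7/√(4.7²+3²) = 0.8429.
Balancing moments: T × 3 × 0.8429 = 403.9, giving T = 403.9 / 2.529 = 160 N.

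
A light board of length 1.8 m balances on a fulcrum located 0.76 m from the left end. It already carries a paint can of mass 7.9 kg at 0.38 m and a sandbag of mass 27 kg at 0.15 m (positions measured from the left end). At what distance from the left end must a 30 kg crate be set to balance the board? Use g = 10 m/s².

x ≈ 1.41 m from the left end

Sum moments about the fulcrum (at 0.76 m from the left end) (the support reaction has zero arm there).
Paint can: 7.9 × 10 = 79 N down at 0.38 m → arm 0.38 m, τ = 79 × 0.38 = 30.02 N·m counterclockwise.
Sandbag: 27 × 10 = 270 N down at 0.15 m → arm 0.61 m, τ = 270 × 0.61 = 164.7 N·m counterclockwise.
Net moment of existing loads = 194.7 N·m counterclockwise.
The crate weighs 30 × 10 = 300 N and must supply an equal clockwise moment, so its lever arm about the fulcrum is 194.7 / 300 = 0.649 m.
That puts it at 0.76 + 0.649 = 1.41 m from the left end.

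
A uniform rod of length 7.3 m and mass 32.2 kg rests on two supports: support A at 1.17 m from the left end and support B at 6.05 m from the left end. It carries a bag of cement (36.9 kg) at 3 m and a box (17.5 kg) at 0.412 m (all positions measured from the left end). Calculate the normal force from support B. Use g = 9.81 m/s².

R_B ≈ 270 N

Take moments about support A.
Beam weight: 32.2 × 9.81 = 315.9 N down at 3.65 m → arm 2.48 m, τ = 315.9 × 2.48 = 783.4 N·m clockwise.
Bag of cement: 36.9 × 9.81 = 362 N down at 3 m → arm 1.83 m, τ = 362 × 1.83 = 662.5 N·m clockwise.
Box: 17.5 × 9.81 = 171.7 N down at 0.412 m → arm 0.758 m, τ = 171.7 × 0.758 = 130.1 N·m counterclockwise.
Net load moment about support A = 1316 N·m clockwise.
Reaction R at support B is upward at 6.05 m, arm 4.88 m → moment R × 4.88 counterclockwise.
Balancing moments: R × 4.88 = 1316, giving R = 270 N.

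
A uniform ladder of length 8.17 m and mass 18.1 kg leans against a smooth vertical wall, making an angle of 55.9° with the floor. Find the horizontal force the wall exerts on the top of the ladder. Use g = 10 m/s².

N_wall ≈ 61.3 N

About the foot of the ladder:
Ladder weight 18.1×10 = 181 N acts at 4.085 m along the ladder; its horizontal arm is 4.085·cos55.9° = 2.29 m → τ = 414.5 N·m clockwise.
Wall normal N acts horizontally at the top; its moment arm is the height L sinθ = 8.17·sin55.9° = 6.765 m, counterclockwise.
Στ = 0 ⇒ N × 6.765 = 414.5 ⇒ N = 61.3 N.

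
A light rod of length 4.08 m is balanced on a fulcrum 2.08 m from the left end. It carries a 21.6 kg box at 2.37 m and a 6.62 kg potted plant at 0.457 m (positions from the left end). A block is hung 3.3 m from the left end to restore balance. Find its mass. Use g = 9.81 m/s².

Choose the fulcrum (at 2.08 m from the left end) as the axis so the support reaction has zero arm there.
Box: 21.6 × 9.81 = 211.9 N down at 2.37 m → arm 0.29 m, τ = 211.9 × 0.29 = 61.45 N·m clockwise.
Potted plant: 6.62 × 9.81 = 64.94 N down at 0.457 m → arm 1.623 m, τ = 64.94 × 1.623 = 105.4 N·m counterclockwise.
Net moment of known loads = 43.95 N·m counterclockwise.
An unknown mass m at 3.3 m has arm 1.22 m; its moment is m·g·1.22 clockwise.
For rotational equilibrium, m × 9.81 × 1.22 = 43.95, so m = 43.95 / (9.81 × 1.22) = 3.67 kg.

m ≈ 3.67 kg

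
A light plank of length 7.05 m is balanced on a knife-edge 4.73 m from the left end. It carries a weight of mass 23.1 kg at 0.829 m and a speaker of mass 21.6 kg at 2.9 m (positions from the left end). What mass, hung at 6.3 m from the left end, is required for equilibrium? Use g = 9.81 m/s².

m ≈ 82.6 kg

Sum moments about the knife-edge (at 4.73 m from the left end) (the support reaction has zero arm there).
Weight: 23.1 × 9.81 = 226.6 N down at 0.829 m → arm 3.901 m, τ = 226.6 × 3.901 = 884 N·m counterclockwise.
Speaker: 21.6 × 9.81 = 211.9 N down at 2.9 m → arm 1.83 m, τ = 211.9 × 1.83 = 387.8 N·m counterclockwise.
Net moment of known loads = 1272 N·m counterclockwise.
An unknown mass m at 6.3 m has arm 1.57 m; its moment is m·g·1.57 clockwise.
Balancing moments: m × 9.81 × 1.57 = 1272, giving m = 1272 / (9.81 × 1.57) = 82.6 kg.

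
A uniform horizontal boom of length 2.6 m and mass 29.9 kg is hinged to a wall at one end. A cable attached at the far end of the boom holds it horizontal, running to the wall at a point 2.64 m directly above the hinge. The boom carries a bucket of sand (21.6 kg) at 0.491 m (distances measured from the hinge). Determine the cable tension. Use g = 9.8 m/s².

Choose the hinge as the axis so the unknown hinge reaction has zero arm there.
Beam weight: 29.9 × 9.8 = 293 N down at 1.3 m → arm 1.3 m, τ = 293 × 1.3 = 380.9 N·m clockwise.
Bucket of sand: 21.6 × 9.8 = 211.7 N down at 0.491 m → arm 0.491 m, τ = 211.7 × 0.491 = 103.9 N·m clockwise.
Total clockwise load moment = 484.8 N·m.
The cable tension T acts at 2.6 m; only its component perpendicular to the boom, T sinθ, produces torque. sinθ = h/√(h²+d²) = 2.64/√(2.64²+2.6²) = 0.7125.
Setting net torque to zero: T × 2.6 × 0.7125 = 484.8 → T = 484.8 / 1.853 = 262 N.

T ≈ 262 N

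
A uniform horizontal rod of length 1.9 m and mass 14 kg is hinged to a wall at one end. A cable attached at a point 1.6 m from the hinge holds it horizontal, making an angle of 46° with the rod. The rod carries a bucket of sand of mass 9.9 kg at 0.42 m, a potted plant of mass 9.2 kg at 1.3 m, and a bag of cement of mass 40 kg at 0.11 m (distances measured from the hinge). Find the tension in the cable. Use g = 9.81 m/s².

Choose the hinge as the axis so the unknown hinge reaction has zero arm there.
Beam weight: 14 × 9.81 = 137.3 N down at 0.95 m → arm 0.95 m, τ = 137.3 × 0.95 = 130.4 N·m clockwise.
Bucket of sand: 9.9 × 9.81 = 97.12 N down at 0.42 m → arm 0.42 m, τ = 97.12 × 0.42 = 40.79 N·m clockwise.
Potted plant: 9.2 × 9.81 = 90.25 N down at 1.3 m → arm 1.3 m, τ = 90.25 × 1.3 = 117.3 N·m clockwise.
Bag of cement: 40 × 9.81 = 392.4 N down at 0.11 m → arm 0.11 m, τ = 392.4 × 0.11 = 43.16 N·m clockwise.
Total clockwise load moment = 331.6 N·m.
The cable tension T acts at 1.6 m; only its component perpendicular to the rod, T sinθ, produces torque. sin 46° = 0.7193.
Στ = 0 ⇒ T × 1.6 × 0.7193 = 331.6 ⇒ T = 331.6 / 1.151 = 288 N.

T ≈ 288 N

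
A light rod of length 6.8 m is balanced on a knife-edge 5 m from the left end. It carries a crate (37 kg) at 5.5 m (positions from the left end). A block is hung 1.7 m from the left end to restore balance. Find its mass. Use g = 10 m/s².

About the knife-edge (at 5 m from the left end):
Crate: 37 × 10 = 370 N down at 5.5 m → arm 0.5 m, τ = 370 × 0.5 = 185 N·m clockwise.
Net moment of known loads = 185 N·m clockwise.
An unknown mass m at 1.7 m has arm 3.3 m; its moment is m·g·3.3 counterclockwise.
Setting net torque to zero: m × 10 × 3.3 = 185 → m = 185 / (10 × 3.3) = 5.61 kg.

m ≈ 5.61 kg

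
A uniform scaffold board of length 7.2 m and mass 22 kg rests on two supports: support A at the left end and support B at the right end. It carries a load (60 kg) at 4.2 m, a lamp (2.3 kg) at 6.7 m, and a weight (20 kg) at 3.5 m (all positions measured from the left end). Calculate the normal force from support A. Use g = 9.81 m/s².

R_A ≈ 456 N

Choose support B as the axis so its reaction then has zero moment arm.
Beam weight: 22 × 9.81 = 215.8 N down at 3.6 m → arm 3.6 m, τ = 215.8 × 3.6 = 776.9 N·m counterclockwise.
Load: 60 × 9.81 = 588.6 N down at 4.2 m → arm 3 m, τ = 588.6 × 3 = 1766 N·m counterclockwise.
Lamp: 2.3 × 9.81 = 22.56 N down at 6.7 m → arm 0.5 m, τ = 22.56 × 0.5 = 11.28 N·m counterclockwise.
Weight: 20 × 9.81 = 196.2 N down at 3.5 m → arm 3.7 m, τ = 196.2 × 3.7 = 725.9 N·m counterclockwise.
Net load moment about support B = 3280 N·m counterclockwise.
Reaction R at support A is upward at 0 m, arm 7.2 m → moment R × 7.2 clockwise.
Στ = 0 ⇒ R × 7.2 = 3280 ⇒ R = 456 N.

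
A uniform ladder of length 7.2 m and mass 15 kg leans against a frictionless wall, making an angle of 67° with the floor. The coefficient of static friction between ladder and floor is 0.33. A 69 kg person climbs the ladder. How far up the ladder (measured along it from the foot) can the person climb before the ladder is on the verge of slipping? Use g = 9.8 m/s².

Choose the foot of the ladder as the axis so the floor normal and friction both act there and drop out.
Ladder weight 15×9.8 = 147 N acts at 3.6 m along the ladder; its horizontal arm is 3.6·cos67° = 1.407 m → τ = 206.8 N·m clockwise.
Person weight 69×9.8 = 676.2 N at distance d → arm d·cos67° → τ = 676.2·d·0.3907 clockwise.
Wall normal N at the top has arm L sinθ = 6.628 m counterclockwise, so Στ = 0 gives N·6.628 = 206.8 + 264.2·d.
ΣFy = 0 ⇒ N_floor = 823.2 N, so the maximum friction is μ_s·N_floor = 0.33×823.2 = 271.7 N. ΣFx = 0 ⇒ N_wall = f, so at the slipping point N = 271.7 N.
Substituting: 271.7×6.628 = 206.8 + 264.2·d ⇒ d = (1801 − 206.8) / 264.2 = 6.03 m.

d ≈ 6.03 m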